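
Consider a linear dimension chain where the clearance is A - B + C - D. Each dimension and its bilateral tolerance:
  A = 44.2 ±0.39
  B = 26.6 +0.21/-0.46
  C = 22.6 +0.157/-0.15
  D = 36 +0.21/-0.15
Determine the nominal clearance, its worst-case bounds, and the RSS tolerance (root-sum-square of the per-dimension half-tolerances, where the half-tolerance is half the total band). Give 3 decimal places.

Stack each dimension's contribution:
  +A: nom +44.200 → Σnom=44.200; wc +0.390/-0.390 → slack +0.390/-0.390; half-tol=0.390, Σhalf²=0.152100
  -B: nom -26.600 → Σnom=17.600; wc +0.460/-0.210 → slack +0.850/-0.600; half-tol=0.335, Σhalf²=0.264325
  +C: nom +22.600 → Σnom=40.200; wc +0.157/-0.150 → slack +1.007/-0.750; half-tol=0.153, Σhalf²=0.287887
  -D: nom -36.000 → Σnom=4.200; wc +0.150/-0.210 → slack +1.157/-0.960; half-tol=0.180, Σhalf²=0.320287
Nominal = 4.200. Worst-case = [4.200 - 0.960, 4.200 + 1.157] = [3.240, 5.357]. RSS = √0.320287 = 0.566.

nominal=4.200 wc=[3.240,5.357] rss=0.566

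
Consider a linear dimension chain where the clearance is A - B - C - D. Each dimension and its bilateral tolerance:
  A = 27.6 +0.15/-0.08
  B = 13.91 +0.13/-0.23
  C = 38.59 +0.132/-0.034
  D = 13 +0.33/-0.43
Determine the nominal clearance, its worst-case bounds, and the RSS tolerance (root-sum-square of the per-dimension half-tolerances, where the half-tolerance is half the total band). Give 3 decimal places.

Stack each dimension's contribution:
  +A: nom +27.600 → Σnom=27.600; wc +0.150/-0.080 → slack +0.150/-0.080; half-tol=0.115, Σhalf²=0.013225
  -B: nom -13.910 → Σnom=13.690; wc +0.230/-0.130 → slack +0.380/-0.210; half-tol=0.180, Σhalf²=0.045625
  -C: nom -38.590 → Σnom=-24.900; wc +0.034/-0.132 → slack +0.414/-0.342; half-tol=0.083, Σhalf²=0.052514
  -D: nom -13.000 → Σnom=-37.900; wc +0.430/-0.330 → slack +0.844/-0.672; half-tol=0.380, Σhalf²=0.196914
Nominal = -37.900. Worst-case = [-37.900 - 0.672, -37.900 + 0.844] = [-38.572, -37.056]. RSS = √0.196914 = 0.444.

nominal=-37.900 wc=[-38.572,-37.056] rss=0.444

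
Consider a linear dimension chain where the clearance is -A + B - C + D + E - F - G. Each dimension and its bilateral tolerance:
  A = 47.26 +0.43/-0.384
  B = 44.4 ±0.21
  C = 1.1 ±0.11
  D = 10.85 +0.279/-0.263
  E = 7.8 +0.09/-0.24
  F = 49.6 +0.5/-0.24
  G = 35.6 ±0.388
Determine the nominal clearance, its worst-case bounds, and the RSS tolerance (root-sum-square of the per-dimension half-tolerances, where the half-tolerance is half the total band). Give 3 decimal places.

Stack each dimension's contribution:
  -A: nom -47.260 → Σnom=-47.260; wc +0.384/-0.430 → slack +0.384/-0.430; half-tol=0.407, Σhalf²=0.165649
  +B: nom +44.400 → Σnom=-2.860; wc +0.210/-0.210 → slack +0.594/-0.640; half-tol=0.210, Σhalf²=0.209749
  -C: nom -1.100 → Σnom=-3.960; wc +0.110/-0.110 → slack +0.704/-0.750; half-tol=0.110, Σhalf²=0.221849
  +D: nom +10.850 → Σnom=6.890; wc +0.279/-0.263 → slack +0.983/-1.013; half-tol=0.271, Σhalf²=0.295290
  +E: nom +7.800 → Σnom=14.690; wc +0.090/-0.240 → slack +1.073/-1.253; half-tol=0.165, Σhalf²=0.322515
  -F: nom -49.600 → Σnom=-34.910; wc +0.240/-0.500 → slack +1.313/-1.753; half-tol=0.370, Σhalf²=0.459415
  -G: nom -35.600 → Σnom=-70.510; wc +0.388/-0.388 → slack +1.701/-2.141; half-tol=0.388, Σhalf²=0.609959
Nominal = -70.510. Worst-case = [-70.510 - 2.141, -70.510 + 1.701] = [-72.651, -68.809]. RSS = √0.609959 = 0.781.

nominal=-70.510 wc=[-72.651,-68.809] rss=0.781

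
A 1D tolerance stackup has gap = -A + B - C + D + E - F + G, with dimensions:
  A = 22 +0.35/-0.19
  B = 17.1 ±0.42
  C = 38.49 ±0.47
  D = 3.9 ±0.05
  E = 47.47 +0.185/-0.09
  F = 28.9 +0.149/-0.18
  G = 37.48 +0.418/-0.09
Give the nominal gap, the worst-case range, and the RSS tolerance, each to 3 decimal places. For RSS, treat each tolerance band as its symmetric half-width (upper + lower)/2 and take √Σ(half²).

nominal=16.560 wc=[14.941,18.473] rss=0.764

Stack each dimension's contribution:
  -A: nom -22.000 → Σnom=-22.000; wc +0.190/-0.350 → slack +0.190/-0.350; half-tol=0.270, Σhalf²=0.072900
  +B: nom +17.100 → Σnom=-4.900; wc +0.420/-0.420 → slack +0.610/-0.770; half-tol=0.420, Σhalf²=0.249300
  -C: nom -38.490 → Σnom=-43.390; wc +0.470/-0.470 → slack +1.080/-1.240; half-tol=0.470, Σhalf²=0.470200
  +D: nom +3.900 → Σnom=-39.490; wc +0.050/-0.050 → slack +1.130/-1.290; half-tol=0.050, Σhalf²=0.472700
  +E: nom +47.470 → Σnom=7.980; wc +0.185/-0.090 → slack +1.315/-1.380; half-tol=0.138, Σhalf²=0.491606
  -F: nom -28.900 → Σnom=-20.920; wc +0.180/-0.149 → slack +1.495/-1.529; half-tol=0.164, Σhalf²=0.518666
  +G: nom +37.480 → Σnom=16.560; wc +0.418/-0.090 → slack +1.913/-1.619; half-tol=0.254, Σhalf²=0.583182
Nominal = 16.560. Worst-case = [16.560 - 1.619, 16.560 + 1.913] = [14.941, 18.473]. RSS = √0.583182 = 0.764.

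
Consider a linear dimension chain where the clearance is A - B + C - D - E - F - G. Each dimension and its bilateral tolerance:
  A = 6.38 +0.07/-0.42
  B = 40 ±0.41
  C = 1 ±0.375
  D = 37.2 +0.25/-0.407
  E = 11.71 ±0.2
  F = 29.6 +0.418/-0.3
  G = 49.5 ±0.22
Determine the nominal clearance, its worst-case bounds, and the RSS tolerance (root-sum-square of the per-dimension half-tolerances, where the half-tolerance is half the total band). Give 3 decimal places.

nominal=-160.630 wc=[-162.923,-158.648] rss=0.833

Stack each dimension's contribution:
  +A: nom +6.380 → Σnom=6.380; wc +0.070/-0.420 → slack +0.070/-0.420; half-tol=0.245, Σhalf²=0.060025
  -B: nom -40.000 → Σnom=-33.620; wc +0.410/-0.410 → slack +0.480/-0.830; half-tol=0.410, Σhalf²=0.228125
  +C: nom +1.000 → Σnom=-32.620; wc +0.375/-0.375 → slack +0.855/-1.205; half-tol=0.375, Σhalf²=0.368750
  -D: nom -37.200 → Σnom=-69.820; wc +0.407/-0.250 → slack +1.262/-1.455; half-tol=0.329, Σhalf²=0.476662
  -E: nom -11.710 → Σnom=-81.530; wc +0.200/-0.200 → slack +1.462/-1.655; half-tol=0.200, Σhalf²=0.516662
  -F: nom -29.600 → Σnom=-111.130; wc +0.300/-0.418 → slack +1.762/-2.073; half-tol=0.359, Σhalf²=0.645543
  -G: nom -49.500 → Σnom=-160.630; wc +0.220/-0.220 → slack +1.982/-2.293; half-tol=0.220, Σhalf²=0.693943
Nominal = -160.630. Worst-case = [-160.630 - 2.293, -160.630 + 1.982] = [-162.923, -158.648]. RSS = √0.693943 = 0.833.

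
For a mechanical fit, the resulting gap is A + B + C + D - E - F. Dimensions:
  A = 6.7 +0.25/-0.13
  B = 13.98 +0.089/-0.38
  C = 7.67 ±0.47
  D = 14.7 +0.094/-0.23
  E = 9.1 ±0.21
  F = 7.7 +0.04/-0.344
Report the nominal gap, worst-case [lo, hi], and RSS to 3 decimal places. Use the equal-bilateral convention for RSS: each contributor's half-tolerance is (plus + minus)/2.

Stack each dimension's contribution:
  +A: nom +6.700 → Σnom=6.700; wc +0.250/-0.130 → slack +0.250/-0.130; half-tol=0.190, Σhalf²=0.036100
  +B: nom +13.980 → Σnom=20.680; wc +0.089/-0.380 → slack +0.339/-0.510; half-tol=0.234, Σhalf²=0.091090
  +C: nom +7.670 → Σnom=28.350; wc +0.470/-0.470 → slack +0.809/-0.980; half-tol=0.470, Σhalf²=0.311990
  +D: nom +14.700 → Σnom=43.050; wc +0.094/-0.230 → slack +0.903/-1.210; half-tol=0.162, Σhalf²=0.338234
  -E: nom -9.100 → Σnom=33.950; wc +0.210/-0.210 → slack +1.113/-1.420; half-tol=0.210, Σhalf²=0.382334
  -F: nom -7.700 → Σnom=26.250; wc +0.344/-0.040 → slack +1.457/-1.460; half-tol=0.192, Σhalf²=0.419198
Nominal = 26.250. Worst-case = [26.250 - 1.460, 26.250 + 1.457] = [24.790, 27.707]. RSS = √0.419198 = 0.647.

nominal=26.250 wc=[24.790,27.707] rss=0.647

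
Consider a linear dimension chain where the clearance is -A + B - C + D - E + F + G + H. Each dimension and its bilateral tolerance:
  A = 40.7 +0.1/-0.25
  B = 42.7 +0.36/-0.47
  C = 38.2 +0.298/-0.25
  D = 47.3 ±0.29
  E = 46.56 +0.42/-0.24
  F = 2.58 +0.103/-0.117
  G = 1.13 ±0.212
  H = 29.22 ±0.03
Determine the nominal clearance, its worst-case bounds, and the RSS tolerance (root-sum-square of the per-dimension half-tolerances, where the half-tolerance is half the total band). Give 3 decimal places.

nominal=-2.530 wc=[-4.467,-0.795] rss=0.727

Stack each dimension's contribution:
  -A: nom -40.700 → Σnom=-40.700; wc +0.250/-0.100 → slack +0.250/-0.100; half-tol=0.175, Σhalf²=0.030625
  +B: nom +42.700 → Σnom=2.000; wc +0.360/-0.470 → slack +0.610/-0.570; half-tol=0.415, Σhalf²=0.202850
  -C: nom -38.200 → Σnom=-36.200; wc +0.250/-0.298 → slack +0.860/-0.868; half-tol=0.274, Σhalf²=0.277926
  +D: nom +47.300 → Σnom=11.100; wc +0.290/-0.290 → slack +1.150/-1.158; half-tol=0.290, Σhalf²=0.362026
  -E: nom -46.560 → Σnom=-35.460; wc +0.240/-0.420 → slack +1.390/-1.578; half-tol=0.330, Σhalf²=0.470926
  +F: nom +2.580 → Σnom=-32.880; wc +0.103/-0.117 → slack +1.493/-1.695; half-tol=0.110, Σhalf²=0.483026
  +G: nom +1.130 → Σnom=-31.750; wc +0.212/-0.212 → slack +1.705/-1.907; half-tol=0.212, Σhalf²=0.527970
  +H: nom +29.220 → Σnom=-2.530; wc +0.030/-0.030 → slack +1.735/-1.937; half-tol=0.030, Σhalf²=0.528870
Nominal = -2.530. Worst-case = [-2.530 - 1.937, -2.530 + 1.735] = [-4.467, -0.795]. RSS = √0.528870 = 0.727.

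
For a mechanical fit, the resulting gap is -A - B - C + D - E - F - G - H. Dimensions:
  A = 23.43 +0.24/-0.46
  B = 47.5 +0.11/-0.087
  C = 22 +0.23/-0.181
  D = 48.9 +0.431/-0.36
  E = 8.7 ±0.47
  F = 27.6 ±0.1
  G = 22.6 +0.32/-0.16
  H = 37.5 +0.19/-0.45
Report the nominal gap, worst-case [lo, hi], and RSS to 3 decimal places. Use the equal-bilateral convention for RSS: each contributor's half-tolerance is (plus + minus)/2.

Stack each dimension's contribution:
  -A: nom -23.430 → Σnom=-23.430; wc +0.460/-0.240 → slack +0.460/-0.240; half-tol=0.350, Σhalf²=0.122500
  -B: nom -47.500 → Σnom=-70.930; wc +0.087/-0.110 → slack +0.547/-0.350; half-tol=0.099, Σhalf²=0.132202
  -C: nom -22.000 → Σnom=-92.930; wc +0.181/-0.230 → slack +0.728/-0.580; half-tol=0.206, Σhalf²=0.174432
  +D: nom +48.900 → Σnom=-44.030; wc +0.431/-0.360 → slack +1.159/-0.940; half-tol=0.395, Σhalf²=0.330853
  -E: nom -8.700 → Σnom=-52.730; wc +0.470/-0.470 → slack +1.629/-1.410; half-tol=0.470, Σhalf²=0.551753
  -F: nom -27.600 → Σnom=-80.330; wc +0.100/-0.100 → slack +1.729/-1.510; half-tol=0.100, Σhalf²=0.561753
  -G: nom -22.600 → Σnom=-102.930; wc +0.160/-0.320 → slack +1.889/-1.830; half-tol=0.240, Σhalf²=0.619353
  -H: nom -37.500 → Σnom=-140.430; wc +0.450/-0.190 → slack +2.339/-2.020; half-tol=0.320, Σhalf²=0.721753
Nominal = -140.430. Worst-case = [-140.430 - 2.020, -140.430 + 2.339] = [-142.450, -138.091]. RSS = √0.721753 = 0.850.

nominal=-140.430 wc=[-142.450,-138.091] rss=0.850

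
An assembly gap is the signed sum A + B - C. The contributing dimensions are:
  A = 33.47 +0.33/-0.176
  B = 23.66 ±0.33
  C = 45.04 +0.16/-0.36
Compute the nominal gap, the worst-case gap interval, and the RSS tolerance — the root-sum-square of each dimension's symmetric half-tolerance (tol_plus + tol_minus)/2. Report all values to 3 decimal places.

Stack each dimension's contribution:
  +A: nom +33.470 → Σnom=33.470; wc +0.330/-0.176 → slack +0.330/-0.176; half-tol=0.253, Σhalf²=0.064009
  +B: nom +23.660 → Σnom=57.130; wc +0.330/-0.330 → slack +0.660/-0.506; half-tol=0.330, Σhalf²=0.172909
  -C: nom -45.040 → Σnom=12.090; wc +0.360/-0.160 → slack +1.020/-0.666; half-tol=0.260, Σhalf²=0.240509
Nominal = 12.090. Worst-case = [12.090 - 0.666, 12.090 + 1.020] = [11.424, 13.110]. RSS = √0.240509 = 0.490.

nominal=12.090 wc=[11.424,13.110] rss=0.490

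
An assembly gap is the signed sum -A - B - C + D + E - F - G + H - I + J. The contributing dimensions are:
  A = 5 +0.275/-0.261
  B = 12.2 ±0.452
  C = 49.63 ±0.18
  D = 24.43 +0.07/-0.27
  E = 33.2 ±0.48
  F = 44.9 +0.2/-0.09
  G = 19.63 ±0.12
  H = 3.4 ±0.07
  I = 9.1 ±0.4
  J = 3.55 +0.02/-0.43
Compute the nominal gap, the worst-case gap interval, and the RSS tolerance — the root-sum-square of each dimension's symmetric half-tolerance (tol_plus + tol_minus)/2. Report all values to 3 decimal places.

Stack each dimension's contribution:
  -A: nom -5.000 → Σnom=-5.000; wc +0.261/-0.275 → slack +0.261/-0.275; half-tol=0.268, Σhalf²=0.071824
  -B: nom -12.200 → Σnom=-17.200; wc +0.452/-0.452 → slack +0.713/-0.727; half-tol=0.452, Σhalf²=0.276128
  -C: nom -49.630 → Σnom=-66.830; wc +0.180/-0.180 → slack +0.893/-0.907; half-tol=0.180, Σhalf²=0.308528
  +D: nom +24.430 → Σnom=-42.400; wc +0.070/-0.270 → slack +0.963/-1.177; half-tol=0.170, Σhalf²=0.337428
  +E: nom +33.200 → Σnom=-9.200; wc +0.480/-0.480 → slack +1.443/-1.657; half-tol=0.480, Σhalf²=0.567828
  -F: nom -44.900 → Σnom=-54.100; wc +0.090/-0.200 → slack +1.533/-1.857; half-tol=0.145, Σhalf²=0.588853
  -G: nom -19.630 → Σnom=-73.730; wc +0.120/-0.120 → slack +1.653/-1.977; half-tol=0.120, Σhalf²=0.603253
  +H: nom +3.400 → Σnom=-70.330; wc +0.070/-0.070 → slack +1.723/-2.047; half-tol=0.070, Σhalf²=0.608153
  -I: nom -9.100 → Σnom=-79.430; wc +0.400/-0.400 → slack +2.123/-2.447; half-tol=0.400, Σhalf²=0.768153
  +J: nom +3.550 → Σnom=-75.880; wc +0.020/-0.430 → slack +2.143/-2.877; half-tol=0.225, Σhalf²=0.818778
Nominal = -75.880. Worst-case = [-75.880 - 2.877, -75.880 + 2.143] = [-78.757, -73.737]. RSS = √0.818778 = 0.905.

nominal=-75.880 wc=[-78.757,-73.737] rss=0.905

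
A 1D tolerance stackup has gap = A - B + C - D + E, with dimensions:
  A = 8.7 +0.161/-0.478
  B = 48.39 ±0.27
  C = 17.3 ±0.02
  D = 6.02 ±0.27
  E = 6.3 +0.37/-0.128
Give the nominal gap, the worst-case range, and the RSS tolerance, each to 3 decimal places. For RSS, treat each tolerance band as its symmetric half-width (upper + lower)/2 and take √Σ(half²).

Stack each dimension's contribution:
  +A: nom +8.700 → Σnom=8.700; wc +0.161/-0.478 → slack +0.161/-0.478; half-tol=0.320, Σhalf²=0.102080
  -B: nom -48.390 → Σnom=-39.690; wc +0.270/-0.270 → slack +0.431/-0.748; half-tol=0.270, Σhalf²=0.174980
  +C: nom +17.300 → Σnom=-22.390; wc +0.020/-0.020 → slack +0.451/-0.768; half-tol=0.020, Σhalf²=0.175380
  -D: nom -6.020 → Σnom=-28.410; wc +0.270/-0.270 → slack +0.721/-1.038; half-tol=0.270, Σhalf²=0.248280
  +E: nom +6.300 → Σnom=-22.110; wc +0.370/-0.128 → slack +1.091/-1.166; half-tol=0.249, Σhalf²=0.310281
Nominal = -22.110. Worst-case = [-22.110 - 1.166, -22.110 + 1.091] = [-23.276, -21.019]. RSS = √0.310281 = 0.557.

nominal=-22.110 wc=[-23.276,-21.019] rss=0.557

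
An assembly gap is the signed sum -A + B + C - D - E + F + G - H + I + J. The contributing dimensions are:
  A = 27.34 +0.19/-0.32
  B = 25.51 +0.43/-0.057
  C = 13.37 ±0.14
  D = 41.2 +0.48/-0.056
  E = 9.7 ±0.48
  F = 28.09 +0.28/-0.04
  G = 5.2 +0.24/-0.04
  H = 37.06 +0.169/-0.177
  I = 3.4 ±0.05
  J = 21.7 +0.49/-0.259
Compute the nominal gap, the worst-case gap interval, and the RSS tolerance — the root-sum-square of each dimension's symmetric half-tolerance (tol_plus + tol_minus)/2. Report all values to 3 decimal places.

nominal=-18.030 wc=[-19.935,-15.367] rss=0.815

Stack each dimension's contribution:
  -A: nom -27.340 → Σnom=-27.340; wc +0.320/-0.190 → slack +0.320/-0.190; half-tol=0.255, Σhalf²=0.065025
  +B: nom +25.510 → Σnom=-1.830; wc +0.430/-0.057 → slack +0.750/-0.247; half-tol=0.243, Σhalf²=0.124317
  +C: nom +13.370 → Σnom=11.540; wc +0.140/-0.140 → slack +0.890/-0.387; half-tol=0.140, Σhalf²=0.143917
  -D: nom -41.200 → Σnom=-29.660; wc +0.056/-0.480 → slack +0.946/-0.867; half-tol=0.268, Σhalf²=0.215741
  -E: nom -9.700 → Σnom=-39.360; wc +0.480/-0.480 → slack +1.426/-1.347; half-tol=0.480, Σhalf²=0.446141
  +F: nom +28.090 → Σnom=-11.270; wc +0.280/-0.040 → slack +1.706/-1.387; half-tol=0.160, Σhalf²=0.471741
  +G: nom +5.200 → Σnom=-6.070; wc +0.240/-0.040 → slack +1.946/-1.427; half-tol=0.140, Σhalf²=0.491341
  -H: nom -37.060 → Σnom=-43.130; wc +0.177/-0.169 → slack +2.123/-1.596; half-tol=0.173, Σhalf²=0.521270
  +I: nom +3.400 → Σnom=-39.730; wc +0.050/-0.050 → slack +2.173/-1.646; half-tol=0.050, Σhalf²=0.523770
  +J: nom +21.700 → Σnom=-18.030; wc +0.490/-0.259 → slack +2.663/-1.905; half-tol=0.374, Σhalf²=0.664021
Nominal = -18.030. Worst-case = [-18.030 - 1.905, -18.030 + 2.663] = [-19.935, -15.367]. RSS = √0.664021 = 0.815.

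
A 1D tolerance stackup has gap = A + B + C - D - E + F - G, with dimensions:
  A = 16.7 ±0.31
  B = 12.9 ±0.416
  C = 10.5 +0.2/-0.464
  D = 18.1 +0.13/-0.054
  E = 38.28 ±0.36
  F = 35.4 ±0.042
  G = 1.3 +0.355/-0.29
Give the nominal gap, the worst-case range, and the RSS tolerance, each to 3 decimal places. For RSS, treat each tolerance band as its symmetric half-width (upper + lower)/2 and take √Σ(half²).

nominal=17.820 wc=[15.743,19.492] rss=0.789

Stack each dimension's contribution:
  +A: nom +16.700 → Σnom=16.700; wc +0.310/-0.310 → slack +0.310/-0.310; half-tol=0.310, Σhalf²=0.096100
  +B: nom +12.900 → Σnom=29.600; wc +0.416/-0.416 → slack +0.726/-0.726; half-tol=0.416, Σhalf²=0.269156
  +C: nom +10.500 → Σnom=40.100; wc +0.200/-0.464 → slack +0.926/-1.190; half-tol=0.332, Σhalf²=0.379380
  -D: nom -18.100 → Σnom=22.000; wc +0.054/-0.130 → slack +0.980/-1.320; half-tol=0.092, Σhalf²=0.387844
  -E: nom -38.280 → Σnom=-16.280; wc +0.360/-0.360 → slack +1.340/-1.680; half-tol=0.360, Σhalf²=0.517444
  +F: nom +35.400 → Σnom=19.120; wc +0.042/-0.042 → slack +1.382/-1.722; half-tol=0.042, Σhalf²=0.519208
  -G: nom -1.300 → Σnom=17.820; wc +0.290/-0.355 → slack +1.672/-2.077; half-tol=0.323, Σhalf²=0.623214
Nominal = 17.820. Worst-case = [17.820 - 2.077, 17.820 + 1.672] = [15.743, 19.492]. RSS = √0.623214 = 0.789.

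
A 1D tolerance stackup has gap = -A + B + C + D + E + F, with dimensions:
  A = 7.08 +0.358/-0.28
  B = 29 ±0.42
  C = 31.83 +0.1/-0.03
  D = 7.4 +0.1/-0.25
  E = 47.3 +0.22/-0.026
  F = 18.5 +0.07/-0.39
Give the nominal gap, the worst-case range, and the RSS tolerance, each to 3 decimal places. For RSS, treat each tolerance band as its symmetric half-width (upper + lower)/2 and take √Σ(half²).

nominal=126.950 wc=[125.476,128.140] rss=0.617

Stack each dimension's contribution:
  -A: nom -7.080 → Σnom=-7.080; wc +0.280/-0.358 → slack +0.280/-0.358; half-tol=0.319, Σhalf²=0.101761
  +B: nom +29.000 → Σnom=21.920; wc +0.420/-0.420 → slack +0.700/-0.778; half-tol=0.420, Σhalf²=0.278161
  +C: nom +31.830 → Σnom=53.750; wc +0.100/-0.030 → slack +0.800/-0.808; half-tol=0.065, Σhalf²=0.282386
  +D: nom +7.400 → Σnom=61.150; wc +0.100/-0.250 → slack +0.900/-1.058; half-tol=0.175, Σhalf²=0.313011
  +E: nom +47.300 → Σnom=108.450; wc +0.220/-0.026 → slack +1.120/-1.084; half-tol=0.123, Σhalf²=0.328140
  +F: nom +18.500 → Σnom=126.950; wc +0.070/-0.390 → slack +1.190/-1.474; half-tol=0.230, Σhalf²=0.381040
Nominal = 126.950. Worst-case = [126.950 - 1.474, 126.950 + 1.190] = [125.476, 128.140]. RSS = √0.381040 = 0.617.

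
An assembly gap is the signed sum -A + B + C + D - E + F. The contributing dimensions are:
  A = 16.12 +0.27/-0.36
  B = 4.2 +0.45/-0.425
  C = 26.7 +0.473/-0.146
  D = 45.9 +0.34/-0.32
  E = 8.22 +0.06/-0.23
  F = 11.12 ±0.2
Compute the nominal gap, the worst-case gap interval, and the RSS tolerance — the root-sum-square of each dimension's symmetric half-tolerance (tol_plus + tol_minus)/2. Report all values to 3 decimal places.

nominal=63.580 wc=[62.159,65.633] rss=0.746

Stack each dimension's contribution:
  -A: nom -16.120 → Σnom=-16.120; wc +0.360/-0.270 → slack +0.360/-0.270; half-tol=0.315, Σhalf²=0.099225
  +B: nom +4.200 → Σnom=-11.920; wc +0.450/-0.425 → slack +0.810/-0.695; half-tol=0.438, Σhalf²=0.290631
  +C: nom +26.700 → Σnom=14.780; wc +0.473/-0.146 → slack +1.283/-0.841; half-tol=0.309, Σhalf²=0.386421
  +D: nom +45.900 → Σnom=60.680; wc +0.340/-0.320 → slack +1.623/-1.161; half-tol=0.330, Σhalf²=0.495321
  -E: nom -8.220 → Σnom=52.460; wc +0.230/-0.060 → slack +1.853/-1.221; half-tol=0.145, Σhalf²=0.516346
  +F: nom +11.120 → Σnom=63.580; wc +0.200/-0.200 → slack +2.053/-1.421; half-tol=0.200, Σhalf²=0.556346
Nominal = 63.580. Worst-case = [63.580 - 1.421, 63.580 + 2.053] = [62.159, 65.633]. RSS = √0.556346 = 0.746.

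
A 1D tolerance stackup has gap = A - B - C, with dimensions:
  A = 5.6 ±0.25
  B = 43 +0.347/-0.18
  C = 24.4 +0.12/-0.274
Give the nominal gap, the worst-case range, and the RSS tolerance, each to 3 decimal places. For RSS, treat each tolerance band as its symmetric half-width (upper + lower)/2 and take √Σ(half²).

nominal=-61.800 wc=[-62.517,-61.096] rss=0.413

Stack each dimension's contribution:
  +A: nom +5.600 → Σnom=5.600; wc +0.250/-0.250 → slack +0.250/-0.250; half-tol=0.250, Σhalf²=0.062500
  -B: nom -43.000 → Σnom=-37.400; wc +0.180/-0.347 → slack +0.430/-0.597; half-tol=0.263, Σhalf²=0.131932
  -C: nom -24.400 → Σnom=-61.800; wc +0.274/-0.120 → slack +0.704/-0.717; half-tol=0.197, Σhalf²=0.170741
Nominal = -61.800. Worst-case = [-61.800 - 0.717, -61.800 + 0.704] = [-62.517, -61.096]. RSS = √0.170741 = 0.413.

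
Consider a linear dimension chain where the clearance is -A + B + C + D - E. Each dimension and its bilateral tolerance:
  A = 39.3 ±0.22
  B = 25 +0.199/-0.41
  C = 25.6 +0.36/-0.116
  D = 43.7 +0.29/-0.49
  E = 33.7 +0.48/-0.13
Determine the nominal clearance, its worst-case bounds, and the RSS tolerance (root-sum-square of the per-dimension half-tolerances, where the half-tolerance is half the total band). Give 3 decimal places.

Stack each dimension's contribution:
  -A: nom -39.300 → Σnom=-39.300; wc +0.220/-0.220 → slack +0.220/-0.220; half-tol=0.220, Σhalf²=0.048400
  +B: nom +25.000 → Σnom=-14.300; wc +0.199/-0.410 → slack +0.419/-0.630; half-tol=0.304, Σhalf²=0.141120
  +C: nom +25.600 → Σnom=11.300; wc +0.360/-0.116 → slack +0.779/-0.746; half-tol=0.238, Σhalf²=0.197764
  +D: nom +43.700 → Σnom=55.000; wc +0.290/-0.490 → slack +1.069/-1.236; half-tol=0.390, Σhalf²=0.349864
  -E: nom -33.700 → Σnom=21.300; wc +0.130/-0.480 → slack +1.199/-1.716; half-tol=0.305, Σhalf²=0.442889
Nominal = 21.300. Worst-case = [21.300 - 1.716, 21.300 + 1.199] = [19.584, 22.499]. RSS = √0.442889 = 0.665.

nominal=21.300 wc=[19.584,22.499] rss=0.665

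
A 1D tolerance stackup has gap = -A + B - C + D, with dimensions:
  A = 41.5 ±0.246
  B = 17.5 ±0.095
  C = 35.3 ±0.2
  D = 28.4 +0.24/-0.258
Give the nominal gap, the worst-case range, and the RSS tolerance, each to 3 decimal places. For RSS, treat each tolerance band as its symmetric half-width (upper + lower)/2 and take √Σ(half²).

nominal=-30.900 wc=[-31.699,-30.119] rss=0.414

Stack each dimension's contribution:
  -A: nom -41.500 → Σnom=-41.500; wc +0.246/-0.246 → slack +0.246/-0.246; half-tol=0.246, Σhalf²=0.060516
  +B: nom +17.500 → Σnom=-24.000; wc +0.095/-0.095 → slack +0.341/-0.341; half-tol=0.095, Σhalf²=0.069541
  -C: nom -35.300 → Σnom=-59.300; wc +0.200/-0.200 → slack +0.541/-0.541; half-tol=0.200, Σhalf²=0.109541
  +D: nom +28.400 → Σnom=-30.900; wc +0.240/-0.258 → slack +0.781/-0.799; half-tol=0.249, Σhalf²=0.171542
Nominal = -30.900. Worst-case = [-30.900 - 0.799, -30.900 + 0.781] = [-31.699, -30.119]. RSS = √0.171542 = 0.414.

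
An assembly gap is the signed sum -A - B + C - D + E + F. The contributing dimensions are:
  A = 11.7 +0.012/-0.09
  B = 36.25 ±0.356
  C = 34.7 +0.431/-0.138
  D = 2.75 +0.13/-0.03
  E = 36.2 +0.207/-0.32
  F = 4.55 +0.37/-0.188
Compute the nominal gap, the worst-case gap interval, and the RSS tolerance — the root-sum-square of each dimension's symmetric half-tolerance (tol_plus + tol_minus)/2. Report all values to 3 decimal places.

nominal=24.750 wc=[23.606,26.234] rss=0.603

Stack each dimension's contribution:
  -A: nom -11.700 → Σnom=-11.700; wc +0.090/-0.012 → slack +0.090/-0.012; half-tol=0.051, Σhalf²=0.002601
  -B: nom -36.250 → Σnom=-47.950; wc +0.356/-0.356 → slack +0.446/-0.368; half-tol=0.356, Σhalf²=0.129337
  +C: nom +34.700 → Σnom=-13.250; wc +0.431/-0.138 → slack +0.877/-0.506; half-tol=0.284, Σhalf²=0.210277
  -D: nom -2.750 → Σnom=-16.000; wc +0.030/-0.130 → slack +0.907/-0.636; half-tol=0.080, Σhalf²=0.216677
  +E: nom +36.200 → Σnom=20.200; wc +0.207/-0.320 → slack +1.114/-0.956; half-tol=0.264, Σhalf²=0.286109
  +F: nom +4.550 → Σnom=24.750; wc +0.370/-0.188 → slack +1.484/-1.144; half-tol=0.279, Σhalf²=0.363950
Nominal = 24.750. Worst-case = [24.750 - 1.144, 24.750 + 1.484] = [23.606, 26.234]. RSS = √0.363950 = 0.603.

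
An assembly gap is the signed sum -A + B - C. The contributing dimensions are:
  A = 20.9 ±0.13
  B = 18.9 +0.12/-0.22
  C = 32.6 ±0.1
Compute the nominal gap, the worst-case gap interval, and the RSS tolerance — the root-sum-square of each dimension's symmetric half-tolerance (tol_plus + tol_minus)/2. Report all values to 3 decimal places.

Stack each dimension's contribution:
  -A: nom -20.900 → Σnom=-20.900; wc +0.130/-0.130 → slack +0.130/-0.130; half-tol=0.130, Σhalf²=0.016900
  +B: nom +18.900 → Σnom=-2.000; wc +0.120/-0.220 → slack +0.250/-0.350; half-tol=0.170, Σhalf²=0.045800
  -C: nom -32.600 → Σnom=-34.600; wc +0.100/-0.100 → slack +0.350/-0.450; half-tol=0.100, Σhalf²=0.055800
Nominal = -34.600. Worst-case = [-34.600 - 0.450, -34.600 + 0.350] = [-35.050, -34.250]. RSS = √0.055800 = 0.236.

nominal=-34.600 wc=[-35.050,-34.250] rss=0.236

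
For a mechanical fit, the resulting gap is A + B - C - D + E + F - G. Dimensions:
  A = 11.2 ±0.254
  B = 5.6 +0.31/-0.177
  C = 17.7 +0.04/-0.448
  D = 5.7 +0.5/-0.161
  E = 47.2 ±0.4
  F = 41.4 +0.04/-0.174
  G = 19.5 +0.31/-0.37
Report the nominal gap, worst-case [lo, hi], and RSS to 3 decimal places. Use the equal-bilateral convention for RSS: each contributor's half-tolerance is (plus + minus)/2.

Stack each dimension's contribution:
  +A: nom +11.200 → Σnom=11.200; wc +0.254/-0.254 → slack +0.254/-0.254; half-tol=0.254, Σhalf²=0.064516
  +B: nom +5.600 → Σnom=16.800; wc +0.310/-0.177 → slack +0.564/-0.431; half-tol=0.243, Σhalf²=0.123808
  -C: nom -17.700 → Σnom=-0.900; wc +0.448/-0.040 → slack +1.012/-0.471; half-tol=0.244, Σhalf²=0.183344
  -D: nom -5.700 → Σnom=-6.600; wc +0.161/-0.500 → slack +1.173/-0.971; half-tol=0.331, Σhalf²=0.292575
  +E: nom +47.200 → Σnom=40.600; wc +0.400/-0.400 → slack +1.573/-1.371; half-tol=0.400, Σhalf²=0.452575
  +F: nom +41.400 → Σnom=82.000; wc +0.040/-0.174 → slack +1.613/-1.545; half-tol=0.107, Σhalf²=0.464024
  -G: nom -19.500 → Σnom=62.500; wc +0.370/-0.310 → slack +1.983/-1.855; half-tol=0.340, Σhalf²=0.579624
Nominal = 62.500. Worst-case = [62.500 - 1.855, 62.500 + 1.983] = [60.645, 64.483]. RSS = √0.579624 = 0.761.

nominal=62.500 wc=[60.645,64.483] rss=0.761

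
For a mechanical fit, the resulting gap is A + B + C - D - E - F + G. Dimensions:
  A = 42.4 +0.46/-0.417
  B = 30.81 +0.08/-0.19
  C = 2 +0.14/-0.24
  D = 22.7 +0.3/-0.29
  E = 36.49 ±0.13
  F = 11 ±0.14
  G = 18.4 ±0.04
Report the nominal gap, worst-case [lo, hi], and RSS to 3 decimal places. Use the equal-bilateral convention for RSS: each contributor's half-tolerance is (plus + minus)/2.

Stack each dimension's contribution:
  +A: nom +42.400 → Σnom=42.400; wc +0.460/-0.417 → slack +0.460/-0.417; half-tol=0.439, Σhalf²=0.192282
  +B: nom +30.810 → Σnom=73.210; wc +0.080/-0.190 → slack +0.540/-0.607; half-tol=0.135, Σhalf²=0.210507
  +C: nom +2.000 → Σnom=75.210; wc +0.140/-0.240 → slack +0.680/-0.847; half-tol=0.190, Σhalf²=0.246607
  -D: nom -22.700 → Σnom=52.510; wc +0.290/-0.300 → slack +0.970/-1.147; half-tol=0.295, Σhalf²=0.333632
  -E: nom -36.490 → Σnom=16.020; wc +0.130/-0.130 → slack +1.100/-1.277; half-tol=0.130, Σhalf²=0.350532
  -F: nom -11.000 → Σnom=5.020; wc +0.140/-0.140 → slack +1.240/-1.417; half-tol=0.140, Σhalf²=0.370132
  +G: nom +18.400 → Σnom=23.420; wc +0.040/-0.040 → slack +1.280/-1.457; half-tol=0.040, Σhalf²=0.371732
Nominal = 23.420. Worst-case = [23.420 - 1.457, 23.420 + 1.280] = [21.963, 24.700]. RSS = √0.371732 = 0.610.

nominal=23.420 wc=[21.963,24.700] rss=0.610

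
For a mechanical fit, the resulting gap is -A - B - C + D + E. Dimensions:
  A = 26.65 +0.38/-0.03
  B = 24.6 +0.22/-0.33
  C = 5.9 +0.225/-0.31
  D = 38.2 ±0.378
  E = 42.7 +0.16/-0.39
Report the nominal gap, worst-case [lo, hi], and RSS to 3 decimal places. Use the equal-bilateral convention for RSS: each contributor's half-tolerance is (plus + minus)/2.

Stack each dimension's contribution:
  -A: nom -26.650 → Σnom=-26.650; wc +0.030/-0.380 → slack +0.030/-0.380; half-tol=0.205, Σhalf²=0.042025
  -B: nom -24.600 → Σnom=-51.250; wc +0.330/-0.220 → slack +0.360/-0.600; half-tol=0.275, Σhalf²=0.117650
  -C: nom -5.900 → Σnom=-57.150; wc +0.310/-0.225 → slack +0.670/-0.825; half-tol=0.268, Σhalf²=0.189206
  +D: nom +38.200 → Σnom=-18.950; wc +0.378/-0.378 → slack +1.048/-1.203; half-tol=0.378, Σhalf²=0.332090
  +E: nom +42.700 → Σnom=23.750; wc +0.160/-0.390 → slack +1.208/-1.593; half-tol=0.275, Σhalf²=0.407715
Nominal = 23.750. Worst-case = [23.750 - 1.593, 23.750 + 1.208] = [22.157, 24.958]. RSS = √0.407715 = 0.639.

nominal=23.750 wc=[22.157,24.958] rss=0.639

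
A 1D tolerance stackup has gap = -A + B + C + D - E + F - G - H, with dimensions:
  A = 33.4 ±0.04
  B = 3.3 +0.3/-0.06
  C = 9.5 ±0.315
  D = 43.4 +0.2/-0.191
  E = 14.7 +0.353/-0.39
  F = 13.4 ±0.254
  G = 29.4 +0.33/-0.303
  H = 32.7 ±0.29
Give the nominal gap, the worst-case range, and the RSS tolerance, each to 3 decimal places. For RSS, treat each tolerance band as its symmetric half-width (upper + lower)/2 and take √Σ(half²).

nominal=-40.600 wc=[-42.433,-38.508] rss=0.747

Stack each dimension's contribution:
  -A: nom -33.400 → Σnom=-33.400; wc +0.040/-0.040 → slack +0.040/-0.040; half-tol=0.040, Σhalf²=0.001600
  +B: nom +3.300 → Σnom=-30.100; wc +0.300/-0.060 → slack +0.340/-0.100; half-tol=0.180, Σhalf²=0.034000
  +C: nom +9.500 → Σnom=-20.600; wc +0.315/-0.315 → slack +0.655/-0.415; half-tol=0.315, Σhalf²=0.133225
  +D: nom +43.400 → Σnom=22.800; wc +0.200/-0.191 → slack +0.855/-0.606; half-tol=0.196, Σhalf²=0.171445
  -E: nom -14.700 → Σnom=8.100; wc +0.390/-0.353 → slack +1.245/-0.959; half-tol=0.371, Σhalf²=0.309458
  +F: nom +13.400 → Σnom=21.500; wc +0.254/-0.254 → slack +1.499/-1.213; half-tol=0.254, Σhalf²=0.373974
  -G: nom -29.400 → Σnom=-7.900; wc +0.303/-0.330 → slack +1.802/-1.543; half-tol=0.317, Σhalf²=0.474146
  -H: nom -32.700 → Σnom=-40.600; wc +0.290/-0.290 → slack +2.092/-1.833; half-tol=0.290, Σhalf²=0.558246
Nominal = -40.600. Worst-case = [-40.600 - 1.833, -40.600 + 2.092] = [-42.433, -38.508]. RSS = √0.558246 = 0.747.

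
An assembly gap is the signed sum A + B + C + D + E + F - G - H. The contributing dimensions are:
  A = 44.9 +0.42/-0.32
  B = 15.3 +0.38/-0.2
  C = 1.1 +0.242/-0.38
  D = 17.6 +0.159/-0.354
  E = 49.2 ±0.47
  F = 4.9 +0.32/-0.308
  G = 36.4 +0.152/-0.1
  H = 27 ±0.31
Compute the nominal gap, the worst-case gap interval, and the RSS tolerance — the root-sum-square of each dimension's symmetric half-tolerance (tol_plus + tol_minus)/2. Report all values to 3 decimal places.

Stack each dimension's contribution:
  +A: nom +44.900 → Σnom=44.900; wc +0.420/-0.320 → slack +0.420/-0.320; half-tol=0.370, Σhalf²=0.136900
  +B: nom +15.300 → Σnom=60.200; wc +0.380/-0.200 → slack +0.800/-0.520; half-tol=0.290, Σhalf²=0.221000
  +C: nom +1.100 → Σnom=61.300; wc +0.242/-0.380 → slack +1.042/-0.900; half-tol=0.311, Σhalf²=0.317721
  +D: nom +17.600 → Σnom=78.900; wc +0.159/-0.354 → slack +1.201/-1.254; half-tol=0.257, Σhalf²=0.383513
  +E: nom +49.200 → Σnom=128.100; wc +0.470/-0.470 → slack +1.671/-1.724; half-tol=0.470, Σhalf²=0.604413
  +F: nom +4.900 → Σnom=133.000; wc +0.320/-0.308 → slack +1.991/-2.032; half-tol=0.314, Σhalf²=0.703009
  -G: nom -36.400 → Σnom=96.600; wc +0.100/-0.152 → slack +2.091/-2.184; half-tol=0.126, Σhalf²=0.718885
  -H: nom -27.000 → Σnom=69.600; wc +0.310/-0.310 → slack +2.401/-2.494; half-tol=0.310, Σhalf²=0.814985
Nominal = 69.600. Worst-case = [69.600 - 2.494, 69.600 + 2.401] = [67.106, 72.001]. RSS = √0.814985 = 0.903.

nominal=69.600 wc=[67.106,72.001] rss=0.903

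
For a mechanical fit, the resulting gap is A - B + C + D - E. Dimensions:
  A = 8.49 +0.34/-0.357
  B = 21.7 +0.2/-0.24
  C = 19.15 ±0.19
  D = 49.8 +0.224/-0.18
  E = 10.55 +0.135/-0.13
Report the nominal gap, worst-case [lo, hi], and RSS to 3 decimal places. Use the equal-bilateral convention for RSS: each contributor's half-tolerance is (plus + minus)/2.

Stack each dimension's contribution:
  +A: nom +8.490 → Σnom=8.490; wc +0.340/-0.357 → slack +0.340/-0.357; half-tol=0.349, Σhalf²=0.121452
  -B: nom -21.700 → Σnom=-13.210; wc +0.240/-0.200 → slack +0.580/-0.557; half-tol=0.220, Σhalf²=0.169852
  +C: nom +19.150 → Σnom=5.940; wc +0.190/-0.190 → slack +0.770/-0.747; half-tol=0.190, Σhalf²=0.205952
  +D: nom +49.800 → Σnom=55.740; wc +0.224/-0.180 → slack +0.994/-0.927; half-tol=0.202, Σhalf²=0.246756
  -E: nom -10.550 → Σnom=45.190; wc +0.130/-0.135 → slack +1.124/-1.062; half-tol=0.133, Σhalf²=0.264313
Nominal = 45.190. Worst-case = [45.190 - 1.062, 45.190 + 1.124] = [44.128, 46.314]. RSS = √0.264313 = 0.514.

nominal=45.190 wc=[44.128,46.314] rss=0.514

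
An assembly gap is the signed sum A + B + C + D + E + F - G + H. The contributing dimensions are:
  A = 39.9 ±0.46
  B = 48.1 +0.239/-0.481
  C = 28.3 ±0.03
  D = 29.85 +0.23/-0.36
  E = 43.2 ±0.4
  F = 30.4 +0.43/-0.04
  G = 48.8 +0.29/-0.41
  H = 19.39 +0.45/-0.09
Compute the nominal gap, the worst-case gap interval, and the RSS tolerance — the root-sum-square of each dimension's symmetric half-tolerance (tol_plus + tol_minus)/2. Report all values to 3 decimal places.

Stack each dimension's contribution:
  +A: nom +39.900 → Σnom=39.900; wc +0.460/-0.460 → slack +0.460/-0.460; half-tol=0.460, Σhalf²=0.211600
  +B: nom +48.100 → Σnom=88.000; wc +0.239/-0.481 → slack +0.699/-0.941; half-tol=0.360, Σhalf²=0.341200
  +C: nom +28.300 → Σnom=116.300; wc +0.030/-0.030 → slack +0.729/-0.971; half-tol=0.030, Σhalf²=0.342100
  +D: nom +29.850 → Σnom=146.150; wc +0.230/-0.360 → slack +0.959/-1.331; half-tol=0.295, Σhalf²=0.429125
  +E: nom +43.200 → Σnom=189.350; wc +0.400/-0.400 → slack +1.359/-1.731; half-tol=0.400, Σhalf²=0.589125
  +F: nom +30.400 → Σnom=219.750; wc +0.430/-0.040 → slack +1.789/-1.771; half-tol=0.235, Σhalf²=0.644350
  -G: nom -48.800 → Σnom=170.950; wc +0.410/-0.290 → slack +2.199/-2.061; half-tol=0.350, Σhalf²=0.766850
  +H: nom +19.390 → Σnom=190.340; wc +0.450/-0.090 → slack +2.649/-2.151; half-tol=0.270, Σhalf²=0.839750
Nominal = 190.340. Worst-case = [190.340 - 2.151, 190.340 + 2.649] = [188.189, 192.989]. RSS = √0.839750 = 0.916.

nominal=190.340 wc=[188.189,192.989] rss=0.916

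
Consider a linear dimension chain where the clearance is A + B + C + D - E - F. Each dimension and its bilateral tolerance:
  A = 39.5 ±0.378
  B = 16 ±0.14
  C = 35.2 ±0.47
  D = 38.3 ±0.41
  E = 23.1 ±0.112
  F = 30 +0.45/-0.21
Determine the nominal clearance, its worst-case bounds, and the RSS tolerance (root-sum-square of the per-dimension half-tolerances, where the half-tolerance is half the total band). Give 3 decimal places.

Stack each dimension's contribution:
  +A: nom +39.500 → Σnom=39.500; wc +0.378/-0.378 → slack +0.378/-0.378; half-tol=0.378, Σhalf²=0.142884
  +B: nom +16.000 → Σnom=55.500; wc +0.140/-0.140 → slack +0.518/-0.518; half-tol=0.140, Σhalf²=0.162484
  +C: nom +35.200 → Σnom=90.700; wc +0.470/-0.470 → slack +0.988/-0.988; half-tol=0.470, Σhalf²=0.383384
  +D: nom +38.300 → Σnom=129.000; wc +0.410/-0.410 → slack +1.398/-1.398; half-tol=0.410, Σhalf²=0.551484
  -E: nom -23.100 → Σnom=105.900; wc +0.112/-0.112 → slack +1.510/-1.510; half-tol=0.112, Σhalf²=0.564028
  -F: nom -30.000 → Σnom=75.900; wc +0.210/-0.450 → slack +1.720/-1.960; half-tol=0.330, Σhalf²=0.672928
Nominal = 75.900. Worst-case = [75.900 - 1.960, 75.900 + 1.720] = [73.940, 77.620]. RSS = √0.672928 = 0.820.

nominal=75.900 wc=[73.940,77.620] rss=0.820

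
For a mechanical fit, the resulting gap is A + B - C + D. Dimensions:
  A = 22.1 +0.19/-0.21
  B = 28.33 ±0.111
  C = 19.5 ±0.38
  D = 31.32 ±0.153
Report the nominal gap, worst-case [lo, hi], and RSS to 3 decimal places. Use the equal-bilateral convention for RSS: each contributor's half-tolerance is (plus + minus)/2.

nominal=62.250 wc=[61.396,63.084] rss=0.469

Stack each dimension's contribution:
  +A: nom +22.100 → Σnom=22.100; wc +0.190/-0.210 → slack +0.190/-0.210; half-tol=0.200, Σhalf²=0.040000
  +B: nom +28.330 → Σnom=50.430; wc +0.111/-0.111 → slack +0.301/-0.321; half-tol=0.111, Σhalf²=0.052321
  -C: nom -19.500 → Σnom=30.930; wc +0.380/-0.380 → slack +0.681/-0.701; half-tol=0.380, Σhalf²=0.196721
  +D: nom +31.320 → Σnom=62.250; wc +0.153/-0.153 → slack +0.834/-0.854; half-tol=0.153, Σhalf²=0.220130
Nominal = 62.250. Worst-case = [62.250 - 0.854, 62.250 + 0.834] = [61.396, 63.084]. RSS = √0.220130 = 0.469.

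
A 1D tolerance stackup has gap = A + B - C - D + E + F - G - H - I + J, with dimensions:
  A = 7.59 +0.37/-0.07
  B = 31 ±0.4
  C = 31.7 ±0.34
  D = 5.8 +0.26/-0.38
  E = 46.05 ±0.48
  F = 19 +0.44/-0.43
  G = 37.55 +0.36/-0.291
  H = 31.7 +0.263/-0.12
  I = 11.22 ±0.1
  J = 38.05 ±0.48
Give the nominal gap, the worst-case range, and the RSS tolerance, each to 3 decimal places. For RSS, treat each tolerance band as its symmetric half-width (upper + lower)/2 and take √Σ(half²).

nominal=23.720 wc=[20.537,27.121] rss=1.109

Stack each dimension's contribution:
  +A: nom +7.590 → Σnom=7.590; wc +0.370/-0.070 → slack +0.370/-0.070; half-tol=0.220, Σhalf²=0.048400
  +B: nom +31.000 → Σnom=38.590; wc +0.400/-0.400 → slack +0.770/-0.470; half-tol=0.400, Σhalf²=0.208400
  -C: nom -31.700 → Σnom=6.890; wc +0.340/-0.340 → slack +1.110/-0.810; half-tol=0.340, Σhalf²=0.324000
  -D: nom -5.800 → Σnom=1.090; wc +0.380/-0.260 → slack +1.490/-1.070; half-tol=0.320, Σhalf²=0.426400
  +E: nom +46.050 → Σnom=47.140; wc +0.480/-0.480 → slack +1.970/-1.550; half-tol=0.480, Σhalf²=0.656800
  +F: nom +19.000 → Σnom=66.140; wc +0.440/-0.430 → slack +2.410/-1.980; half-tol=0.435, Σhalf²=0.846025
  -G: nom -37.550 → Σnom=28.590; wc +0.291/-0.360 → slack +2.701/-2.340; half-tol=0.326, Σhalf²=0.951975
  -H: nom -31.700 → Σnom=-3.110; wc +0.120/-0.263 → slack +2.821/-2.603; half-tol=0.192, Σhalf²=0.988648
  -I: nom -11.220 → Σnom=-14.330; wc +0.100/-0.100 → slack +2.921/-2.703; half-tol=0.100, Σhalf²=0.998648
  +J: nom +38.050 → Σnom=23.720; wc +0.480/-0.480 → slack +3.401/-3.183; half-tol=0.480, Σhalf²=1.229048
Nominal = 23.720. Worst-case = [23.720 - 3.183, 23.720 + 3.401] = [20.537, 27.121]. RSS = √1.229048 = 1.109.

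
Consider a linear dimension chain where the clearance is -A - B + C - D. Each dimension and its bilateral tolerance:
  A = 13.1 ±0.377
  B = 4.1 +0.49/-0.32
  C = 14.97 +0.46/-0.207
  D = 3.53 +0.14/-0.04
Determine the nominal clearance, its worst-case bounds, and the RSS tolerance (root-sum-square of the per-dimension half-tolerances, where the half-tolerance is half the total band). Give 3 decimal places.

nominal=-5.760 wc=[-6.974,-4.563] rss=0.652

Stack each dimension's contribution:
  -A: nom -13.100 → Σnom=-13.100; wc +0.377/-0.377 → slack +0.377/-0.377; half-tol=0.377, Σhalf²=0.142129
  -B: nom -4.100 → Σnom=-17.200; wc +0.320/-0.490 → slack +0.697/-0.867; half-tol=0.405, Σhalf²=0.306154
  +C: nom +14.970 → Σnom=-2.230; wc +0.460/-0.207 → slack +1.157/-1.074; half-tol=0.334, Σhalf²=0.417376
  -D: nom -3.530 → Σnom=-5.760; wc +0.040/-0.140 → slack +1.197/-1.214; half-tol=0.090, Σhalf²=0.425476
Nominal = -5.760. Worst-case = [-5.760 - 1.214, -5.760 + 1.197] = [-6.974, -4.563]. RSS = √0.425476 = 0.652.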